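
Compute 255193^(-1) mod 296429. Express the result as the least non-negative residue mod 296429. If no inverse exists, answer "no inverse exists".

Run Euclid on (296429, 255193):
296429 = 1*255193 + 41236
255193 = 6*41236 + 7777
41236 = 5*7777 + 2351
7777 = 3*2351 + 724
2351 = 3*724 + 179
724 = 4*179 + 8
179 = 22*8 + 3
8 = 2*3 + 2
3 = 1*2 + 1
2 = 2*1 + 0
The gcd is 1. Working backward:
1 = 3 − 2
1 = −8 + 3·3
1 = 3·179 − 67·8
1 = −67·724 + 271·179
1 = 271·2351 − 880·724
1 = −880·7777 + 2911·2351
1 = 2911·41236 − 15435·7777
1 = −15435·255193 + 95521·41236
1 = 95521·296429 − 110956·255193
Hence 255193⁻¹ ≡ -110956 ≡ 185473 (mod 296429).

185473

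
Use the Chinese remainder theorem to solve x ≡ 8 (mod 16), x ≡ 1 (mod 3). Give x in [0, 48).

40

Write x = 8 + 16·k. Then 16·k ≡ 1 − 8 ≡ 2 (mod 3).
Need 16⁻¹ mod 3. Extended Euclid on (3, 1):
3 = 3*1 + 0
16⁻¹ ≡ 1 (mod 3), so k ≡ 1·2 ≡ 2 (mod 3).
x = 8 + 16·2 = 40.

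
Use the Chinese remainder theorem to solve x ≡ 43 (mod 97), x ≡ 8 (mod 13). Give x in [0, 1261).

528

Write x = 43 + 97·k. Then 97·k ≡ 8 − 43 ≡ 4 (mod 13).
Need 97⁻¹ mod 13. Extended Euclid on (13, 6):
13 = 2×6 + 1
6 = 6×1 + 0
Back-substitute:
1 = 13 − 2·6
97⁻¹ ≡ 11 (mod 13), so k ≡ 11·4 ≡ 5 (mod 13).
x = 43 + 97·5 = 528.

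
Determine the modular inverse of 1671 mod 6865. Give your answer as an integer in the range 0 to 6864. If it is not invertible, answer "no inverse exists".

4741

Extended Euclidean algorithm:
6865 = 4·1671 + 181
1671 = 9·181 + 42
181 = 4·42 + 13
42 = 3·13 + 3
13 = 4·3 + 1
3 = 3·1 + 0
gcd = 1, so the inverse exists. Back-substitute:
1 = 13 − 4·3
1 = −4·42 + 13·13
1 = 13·181 − 56·42
1 = −56·1671 + 517·181
1 = 517·6865 − 2124·1671
So 1671·(-2124) ≡ 1 (mod 6865), and -2124 ≡ 4741 (mod 6865).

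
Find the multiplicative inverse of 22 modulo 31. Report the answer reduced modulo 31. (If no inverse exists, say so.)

Run Euclid on (31, 22):
31 = 1×22 + 9
22 = 2×9 + 4
9 = 2×4 + 1
4 = 4×1 + 0
The gcd is 1. Working backward:
1 = 9 − 2·4
1 = −2·22 + 5·9
1 = 5·31 − 7·22
Thus 22·(-7) ≡ 1 (mod 31); reducing, -7 mod 31 = 24.

24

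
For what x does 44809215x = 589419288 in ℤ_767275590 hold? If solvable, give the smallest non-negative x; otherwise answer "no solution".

no solution

gcd(44809215, 767275590):
767275590 = 17×44809215 + 5518935
44809215 = 8×5518935 + 657735
5518935 = 8×657735 + 257055
657735 = 2×257055 + 143625
257055 = 1×143625 + 113430
143625 = 1×113430 + 30195
113430 = 3×30195 + 22845
30195 = 1×22845 + 7350
22845 = 3×7350 + 795
7350 = 9×795 + 195
795 = 4×195 + 15
195 = 13×15 + 0
gcd = 15, but 15 ∤ 589419288, so the congruence has no solution.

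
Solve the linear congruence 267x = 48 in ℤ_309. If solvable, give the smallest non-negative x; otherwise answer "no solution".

First find gcd(267, 309):
309 = 1×267 + 42
267 = 6×42 + 15
42 = 2×15 + 12
15 = 1×12 + 3
12 = 4×3 + 0
gcd = 3 and 3 | 48, so solutions exist. Divide through by 3: 89x ≡ 16 (mod 103).
Now find 89⁻¹ mod 103:
103 = 1*89 + 14
89 = 6*14 + 5
14 = 2*5 + 4
5 = 1*4 + 1
4 = 4*1 + 0
Back-substitute:
1 = 5 − 4
1 = −14 + 3·5
1 = 3·89 − 19·14
1 = −19·103 + 22·89
So 89⁻¹ ≡ 22 (mod 103).
Then x ≡ 22·16 ≡ 43 (mod 103); the smallest non-negative solution is x = 43.

43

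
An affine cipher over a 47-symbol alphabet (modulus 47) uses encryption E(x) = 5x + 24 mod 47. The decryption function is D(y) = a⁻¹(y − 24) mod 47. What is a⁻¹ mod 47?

Run Euclid on (47, 5):
47 = 9×5 + 2
5 = 2×2 + 1
2 = 2×1 + 0
Since gcd(5, 47) = 1, back-substitute to write 1 as a combination:
1 = 5 − 2·2
1 = −2·47 + 19·5
So 5·19 ≡ 1 (mod 47).

19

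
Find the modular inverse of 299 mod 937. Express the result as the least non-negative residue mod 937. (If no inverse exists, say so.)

445

Run Euclid on (937, 299):
937 = 3×299 + 40
299 = 7×40 + 19
40 = 2×19 + 2
19 = 9×2 + 1
2 = 2×1 + 0
Since gcd(299, 937) = 1, back-substitute to write 1 as a combination:
1 = 19 − 9·2
1 = −9·40 + 19·19
1 = 19·299 − 142·40
1 = −142·937 + 445·299
So 299·445 ≡ 1 (mod 937).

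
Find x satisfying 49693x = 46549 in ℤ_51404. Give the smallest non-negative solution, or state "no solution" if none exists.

First find gcd(49693, 51404):
51404 = 1*49693 + 1711
49693 = 29*1711 + 74
1711 = 23*74 + 9
74 = 8*9 + 2
9 = 4*2 + 1
2 = 2*1 + 0
gcd = 1, so a unique solution mod 51404 exists.
Back-substitute for the Bézout coefficients:
1 = 9 − 4·2
1 = −4·74 + 33·9
1 = 33·1711 − 763·74
1 = −763·49693 + 22160·1711
1 = 22160·51404 − 22923·49693
So 49693·(-22923) ≡ 1 (mod 51404), giving 49693⁻¹ ≡ 28481.
x ≡ 49693⁻¹·46549 ≡ 28481·46549 ≡ 1505 (mod 51404).

1505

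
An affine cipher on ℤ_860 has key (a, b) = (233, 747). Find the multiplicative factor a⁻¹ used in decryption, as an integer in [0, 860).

657

Apply the Euclidean algorithm to 860 and 233:
860 = 3×233 + 161
233 = 1×161 + 72
161 = 2×72 + 17
72 = 4×17 + 4
17 = 4×4 + 1
4 = 4×1 + 0
Since gcd(233, 860) = 1, back-substitute to write 1 as a combination:
1 = 17 − 4·4
1 = −4·72 + 17·17
1 = 17·161 − 38·72
1 = −38·233 + 55·161
1 = 55·860 − 203·233
Thus 233·(-203) ≡ 1 (mod 860); reducing, -203 mod 860 = 657.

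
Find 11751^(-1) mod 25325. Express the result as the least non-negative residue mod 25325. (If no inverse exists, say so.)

17226

Extended Euclidean algorithm:
25325 = 2×11751 + 1823
11751 = 6×1823 + 813
1823 = 2×813 + 197
813 = 4×197 + 25
197 = 7×25 + 22
25 = 1×22 + 3
22 = 7×3 + 1
3 = 3×1 + 0
gcd = 1, so the inverse exists. Back-substitute:
1 = 22 − 7·3
1 = −7·25 + 8·22
1 = 8·197 − 63·25
1 = −63·813 + 260·197
1 = 260·1823 − 583·813
1 = −583·11751 + 3758·1823
1 = 3758·25325 − 8099·11751
Hence 11751⁻¹ ≡ -8099 ≡ 17226 (mod 25325).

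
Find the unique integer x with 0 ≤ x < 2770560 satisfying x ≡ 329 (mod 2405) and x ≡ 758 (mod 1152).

Write x = 329 + 2405·k. Then 2405·k ≡ 758 − 329 ≡ 429 (mod 1152).
Need 2405⁻¹ mod 1152. Extended Euclid on (1152, 101):
1152 = 11·101 + 41
101 = 2·41 + 19
41 = 2·19 + 3
19 = 6·3 + 1
3 = 3·1 + 0
Back-substitute:
1 = 19 − 6·3
1 = −6·41 + 13·19
1 = 13·101 − 32·41
1 = −32·1152 + 365·101
2405⁻¹ ≡ 365 (mod 1152), so k ≡ 365·429 ≡ 1065 (mod 1152).
x = 329 + 2405·1065 = 2561654.

2561654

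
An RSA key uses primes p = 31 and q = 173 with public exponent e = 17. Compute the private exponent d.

φ(n) = (p−1)(q−1) = 30·172 = 5160.
Need d with 17·d ≡ 1 (mod 5160). Apply the extended Euclidean algorithm:
5160 = 303*17 + 9
17 = 1*9 + 8
9 = 1*8 + 1
8 = 8*1 + 0
Back-substitute:
1 = 9 − 8
1 = −17 + 2·9
1 = 2·5160 − 607·17
So 17·(-607) ≡ 1 (mod 5160), hence d ≡ -607 ≡ 4553 (mod 5160).

4553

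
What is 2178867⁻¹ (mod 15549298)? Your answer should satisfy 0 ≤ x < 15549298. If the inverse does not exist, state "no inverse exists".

1646171

Extended Euclidean algorithm:
15549298 = 7*2178867 + 297229
2178867 = 7*297229 + 98264
297229 = 3*98264 + 2437
98264 = 40*2437 + 784
2437 = 3*784 + 85
784 = 9*85 + 19
85 = 4*19 + 9
19 = 2*9 + 1
9 = 9*1 + 0
The gcd is 1. Working backward:
1 = 19 − 2·9
1 = −2·85 + 9·19
1 = 9·784 − 83·85
1 = −83·2437 + 258·784
1 = 258·98264 − 10403·2437
1 = −10403·297229 + 31467·98264
1 = 31467·2178867 − 230672·297229
1 = −230672·15549298 + 1646171·2178867
So 2178867·1646171 ≡ 1 (mod 15549298).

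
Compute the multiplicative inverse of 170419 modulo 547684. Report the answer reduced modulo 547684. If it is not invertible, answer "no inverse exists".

Extended Euclidean algorithm:
547684 = 3*170419 + 36427
170419 = 4*36427 + 24711
36427 = 1*24711 + 11716
24711 = 2*11716 + 1279
11716 = 9*1279 + 205
1279 = 6*205 + 49
205 = 4*49 + 9
49 = 5*9 + 4
9 = 2*4 + 1
4 = 4*1 + 0
Since gcd(170419, 547684) = 1, back-substitute to write 1 as a combination:
1 = 9 − 2·4
1 = −2·49 + 11·9
1 = 11·205 − 46·49
1 = −46·1279 + 287·205
1 = 287·11716 − 2629·1279
1 = −2629·24711 + 5545·11716
1 = 5545·36427 − 8174·24711
1 = −8174·170419 + 38241·36427
1 = 38241·547684 − 122897·170419
So 170419·(-122897) ≡ 1 (mod 547684), and -122897 ≡ 424787 (mod 547684).

424787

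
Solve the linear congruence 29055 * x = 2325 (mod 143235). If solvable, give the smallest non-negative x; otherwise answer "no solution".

First find gcd(29055, 143235):
143235 = 4×29055 + 27015
29055 = 1×27015 + 2040
27015 = 13×2040 + 495
2040 = 4×495 + 60
495 = 8×60 + 15
60 = 4×15 + 0
gcd = 15 and 15 | 2325, so solutions exist. Divide through by 15: 1937x ≡ 155 (mod 9549).
Now find 1937⁻¹ mod 9549:
9549 = 4*1937 + 1801
1937 = 1*1801 + 136
1801 = 13*136 + 33
136 = 4*33 + 4
33 = 8*4 + 1
4 = 4*1 + 0
Back-substitute:
1 = 33 − 8·4
1 = −8·136 + 33·33
1 = 33·1801 − 437·136
1 = −437·1937 + 470·1801
1 = 470·9549 − 2317·1937
So 1937·(-2317) ≡ 1 (mod 9549), i.e. 1937⁻¹ ≡ 7232.
Then x ≡ 7232·155 ≡ 3727 (mod 9549); the smallest non-negative solution is x = 3727.

3727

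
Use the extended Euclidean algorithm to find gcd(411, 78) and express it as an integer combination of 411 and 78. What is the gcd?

Euclidean algorithm:
411 = 5×78 + 21
78 = 3×21 + 15
21 = 1×15 + 6
15 = 2×6 + 3
6 = 2×3 + 0
gcd(411, 78) = 3.
Back-substituting:
3 = 15 − 2·6
3 = −2·21 + 3·15
3 = 3·78 − 11·21
3 = −11·411 + 58·78
So 3 = (-11)·411 + (58)·78.

3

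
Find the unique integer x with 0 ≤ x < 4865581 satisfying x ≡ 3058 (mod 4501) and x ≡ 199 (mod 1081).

1249835

Write x = 3058 + 4501·k. Then 4501·k ≡ 199 − 3058 ≡ 384 (mod 1081).
Need 4501⁻¹ mod 1081. Extended Euclid on (1081, 177):
1081 = 6*177 + 19
177 = 9*19 + 6
19 = 3*6 + 1
6 = 6*1 + 0
Back-substitute:
1 = 19 − 3·6
1 = −3·177 + 28·19
1 = 28·1081 − 171·177
4501⁻¹ ≡ 910 (mod 1081), so k ≡ 910·384 ≡ 277 (mod 1081).
x = 3058 + 4501·277 = 1249835.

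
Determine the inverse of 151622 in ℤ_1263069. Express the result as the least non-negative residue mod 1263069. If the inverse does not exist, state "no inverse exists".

562409

Apply the Euclidean algorithm to 1263069 and 151622:
1263069 = 8×151622 + 50093
151622 = 3×50093 + 1343
50093 = 37×1343 + 402
1343 = 3×402 + 137
402 = 2×137 + 128
137 = 1×128 + 9
128 = 14×9 + 2
9 = 4×2 + 1
2 = 2×1 + 0
Since gcd(151622, 1263069) = 1, back-substitute to write 1 as a combination:
1 = 9 − 4·2
1 = −4·128 + 57·9
1 = 57·137 − 61·128
1 = −61·402 + 179·137
1 = 179·1343 − 598·402
1 = −598·50093 + 22305·1343
1 = 22305·151622 − 67513·50093
1 = −67513·1263069 + 562409·151622
So 151622·562409 ≡ 1 (mod 1263069).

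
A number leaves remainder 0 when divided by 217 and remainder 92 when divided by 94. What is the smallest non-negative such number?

14756

Write x = 0 + 217·k. Then 217·k ≡ 92 − 0 ≡ 92 (mod 94).
Need 217⁻¹ mod 94. Extended Euclid on (94, 29):
94 = 3×29 + 7
29 = 4×7 + 1
7 = 7×1 + 0
Back-substitute:
1 = 29 − 4·7
1 = −4·94 + 13·29
217⁻¹ ≡ 13 (mod 94), so k ≡ 13·92 ≡ 68 (mod 94).
x = 0 + 217·68 = 14756.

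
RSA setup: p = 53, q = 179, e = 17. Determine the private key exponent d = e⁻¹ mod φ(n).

φ(n) = (p−1)(q−1) = 52·178 = 9256.
Need d with 17·d ≡ 1 (mod 9256). Apply the extended Euclidean algorithm:
9256 = 544*17 + 8
17 = 2*8 + 1
8 = 8*1 + 0
Back-substitute:
1 = 17 − 2·8
1 = −2·9256 + 1089·17
So 17·1089 ≡ 1 (mod 9256), hence d = 1089.

1089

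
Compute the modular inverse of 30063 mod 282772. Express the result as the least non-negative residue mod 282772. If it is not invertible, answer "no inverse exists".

132107

Run Euclid on (282772, 30063):
282772 = 9×30063 + 12205
30063 = 2×12205 + 5653
12205 = 2×5653 + 899
5653 = 6×899 + 259
899 = 3×259 + 122
259 = 2×122 + 15
122 = 8×15 + 2
15 = 7×2 + 1
2 = 2×1 + 0
Since gcd(30063, 282772) = 1, back-substitute to write 1 as a combination:
1 = 15 − 7·2
1 = −7·122 + 57·15
1 = 57·259 − 121·122
1 = −121·899 + 420·259
1 = 420·5653 − 2641·899
1 = −2641·12205 + 5702·5653
1 = 5702·30063 − 14045·12205
1 = −14045·282772 + 132107·30063
So 30063·132107 ≡ 1 (mod 282772).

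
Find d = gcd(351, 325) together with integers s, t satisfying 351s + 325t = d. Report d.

Repeated division:
351 = 1*325 + 26
325 = 12*26 + 13
26 = 2*13 + 0
gcd(351, 325) = 13.
Express as a combination:
13 = 325 − 12·26
13 = −12·351 + 13·325
So 13 = (-12)·351 + (13)·325.

13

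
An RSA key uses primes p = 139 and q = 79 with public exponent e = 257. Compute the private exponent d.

2513

φ(n) = (p−1)(q−1) = 138·78 = 10764.
Need d with 257·d ≡ 1 (mod 10764). Apply the extended Euclidean algorithm:
10764 = 41×257 + 227
257 = 1×227 + 30
227 = 7×30 + 17
30 = 1×17 + 13
17 = 1×13 + 4
13 = 3×4 + 1
4 = 4×1 + 0
Back-substitute:
1 = 13 − 3·4
1 = −3·17 + 4·13
1 = 4·30 − 7·17
1 = −7·227 + 53·30
1 = 53·257 − 60·227
1 = −60·10764 + 2513·257
So 257·2513 ≡ 1 (mod 10764), hence d = 2513.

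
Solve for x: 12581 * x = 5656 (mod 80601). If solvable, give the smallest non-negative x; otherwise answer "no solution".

2294

First find gcd(12581, 80601):
80601 = 6*12581 + 5115
12581 = 2*5115 + 2351
5115 = 2*2351 + 413
2351 = 5*413 + 286
413 = 1*286 + 127
286 = 2*127 + 32
127 = 3*32 + 31
32 = 1*31 + 1
31 = 31*1 + 0
gcd = 1, so a unique solution mod 80601 exists.
Back-substitute for the Bézout coefficients:
1 = 32 − 31
1 = −127 + 4·32
1 = 4·286 − 9·127
1 = −9·413 + 13·286
1 = 13·2351 − 74·413
1 = −74·5115 + 161·2351
1 = 161·12581 − 396·5115
1 = −396·80601 + 2537·12581
So 12581·(2537) ≡ 1 (mod 80601), giving 12581⁻¹ ≡ 2537.
x ≡ 12581⁻¹·5656 ≡ 2537·5656 ≡ 2294 (mod 80601).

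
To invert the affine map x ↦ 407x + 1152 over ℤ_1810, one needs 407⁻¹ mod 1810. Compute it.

Extended Euclidean algorithm:
1810 = 4·407 + 182
407 = 2·182 + 43
182 = 4·43 + 10
43 = 4·10 + 3
10 = 3·3 + 1
3 = 3·1 + 0
gcd = 1, so the inverse exists. Back-substitute:
1 = 10 − 3·3
1 = −3·43 + 13·10
1 = 13·182 − 55·43
1 = −55·407 + 123·182
1 = 123·1810 − 547·407
Thus 407·(-547) ≡ 1 (mod 1810); reducing, -547 mod 1810 = 1263.

1263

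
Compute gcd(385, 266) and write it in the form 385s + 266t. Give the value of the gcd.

7

Apply Euclid's algorithm to 385 and 266:
385 = 1×266 + 119
266 = 2×119 + 28
119 = 4×28 + 7
28 = 4×7 + 0
gcd(385, 266) = 7.
Back-substituting:
7 = 119 − 4·28
7 = −4·266 + 9·119
7 = 9·385 − 13·266
So 7 = (9)·385 + (-13)·266.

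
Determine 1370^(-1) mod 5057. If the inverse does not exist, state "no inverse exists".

801

Run Euclid on (5057, 1370):
5057 = 3*1370 + 947
1370 = 1*947 + 423
947 = 2*423 + 101
423 = 4*101 + 19
101 = 5*19 + 6
19 = 3*6 + 1
6 = 6*1 + 0
The gcd is 1. Working backward:
1 = 19 − 3·6
1 = −3·101 + 16·19
1 = 16·423 − 67·101
1 = −67·947 + 150·423
1 = 150·1370 − 217·947
1 = −217·5057 + 801·1370
So 1370·801 ≡ 1 (mod 5057).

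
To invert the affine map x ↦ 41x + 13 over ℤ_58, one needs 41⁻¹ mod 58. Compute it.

17

Extended Euclidean algorithm:
58 = 1*41 + 17
41 = 2*17 + 7
17 = 2*7 + 3
7 = 2*3 + 1
3 = 3*1 + 0
gcd = 1, so the inverse exists. Back-substitute:
1 = 7 − 2·3
1 = −2·17 + 5·7
1 = 5·41 − 12·17
1 = −12·58 + 17·41
So 41·17 ≡ 1 (mod 58).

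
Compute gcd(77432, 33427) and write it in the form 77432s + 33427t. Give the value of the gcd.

Apply Euclid's algorithm to 77432 and 33427:
77432 = 2·33427 + 10578
33427 = 3·10578 + 1693
10578 = 6·1693 + 420
1693 = 4·420 + 13
420 = 32·13 + 4
13 = 3·4 + 1
4 = 4·1 + 0
gcd(77432, 33427) = 1.
Express as a combination:
1 = 13 − 3·4
1 = −3·420 + 97·13
1 = 97·1693 − 391·420
1 = −391·10578 + 2443·1693
1 = 2443·33427 − 7720·10578
1 = −7720·77432 + 17883·33427
So 1 = (-7720)·77432 + (17883)·33427.

1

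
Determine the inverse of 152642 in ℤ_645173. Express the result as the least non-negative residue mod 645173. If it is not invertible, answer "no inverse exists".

495425

Run Euclid on (645173, 152642):
645173 = 4×152642 + 34605
152642 = 4×34605 + 14222
34605 = 2×14222 + 6161
14222 = 2×6161 + 1900
6161 = 3×1900 + 461
1900 = 4×461 + 56
461 = 8×56 + 13
56 = 4×13 + 4
13 = 3×4 + 1
4 = 4×1 + 0
Since gcd(152642, 645173) = 1, back-substitute to write 1 as a combination:
1 = 13 − 3·4
1 = −3·56 + 13·13
1 = 13·461 − 107·56
1 = −107·1900 + 441·461
1 = 441·6161 − 1430·1900
1 = −1430·14222 + 3301·6161
1 = 3301·34605 − 8032·14222
1 = −8032·152642 + 35429·34605
1 = 35429·645173 − 149748·152642
Thus 152642·(-149748) ≡ 1 (mod 645173); reducing, -149748 mod 645173 = 495425.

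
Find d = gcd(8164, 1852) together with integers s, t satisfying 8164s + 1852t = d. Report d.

4

Repeated division:
8164 = 4·1852 + 756
1852 = 2·756 + 340
756 = 2·340 + 76
340 = 4·76 + 36
76 = 2·36 + 4
36 = 9·4 + 0
gcd(8164, 1852) = 4.
Back-substituting:
4 = 76 − 2·36
4 = −2·340 + 9·76
4 = 9·756 − 20·340
4 = −20·1852 + 49·756
4 = 49·8164 − 216·1852
So 4 = (49)·8164 + (-216)·1852.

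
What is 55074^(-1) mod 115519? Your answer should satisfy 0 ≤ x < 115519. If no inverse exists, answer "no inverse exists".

28541

Apply the Euclidean algorithm to 115519 and 55074:
115519 = 2×55074 + 5371
55074 = 10×5371 + 1364
5371 = 3×1364 + 1279
1364 = 1×1279 + 85
1279 = 15×85 + 4
85 = 21×4 + 1
4 = 4×1 + 0
gcd = 1, so the inverse exists. Back-substitute:
1 = 85 − 21·4
1 = −21·1279 + 316·85
1 = 316·1364 − 337·1279
1 = −337·5371 + 1327·1364
1 = 1327·55074 − 13607·5371
1 = −13607·115519 + 28541·55074
So 55074·28541 ≡ 1 (mod 115519).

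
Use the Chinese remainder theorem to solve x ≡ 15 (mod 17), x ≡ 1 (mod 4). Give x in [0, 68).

49

Write x = 15 + 17·k. Then 17·k ≡ 1 − 15 ≡ 2 (mod 4).
Need 17⁻¹ mod 4. Extended Euclid on (4, 1):
4 = 4*1 + 0
17⁻¹ ≡ 1 (mod 4), so k ≡ 1·2 ≡ 2 (mod 4).
x = 15 + 17·2 = 49.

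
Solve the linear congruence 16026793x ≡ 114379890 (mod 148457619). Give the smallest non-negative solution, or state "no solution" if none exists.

97618002

First find gcd(16026793, 148457619):
148457619 = 9*16026793 + 4216482
16026793 = 3*4216482 + 3377347
4216482 = 1*3377347 + 839135
3377347 = 4*839135 + 20807
839135 = 40*20807 + 6855
20807 = 3*6855 + 242
6855 = 28*242 + 79
242 = 3*79 + 5
79 = 15*5 + 4
5 = 1*4 + 1
4 = 4*1 + 0
gcd = 1, so a unique solution mod 148457619 exists.
Back-substitute for the Bézout coefficients:
1 = 5 − 4
1 = −79 + 16·5
1 = 16·242 − 49·79
1 = −49·6855 + 1388·242
1 = 1388·20807 − 4213·6855
1 = −4213·839135 + 169908·20807
1 = 169908·3377347 − 683845·839135
1 = −683845·4216482 + 853753·3377347
1 = 853753·16026793 − 3245104·4216482
1 = −3245104·148457619 + 30059689·16026793
So 16026793·(30059689) ≡ 1 (mod 148457619), giving 16026793⁻¹ ≡ 30059689.
x ≡ 16026793⁻¹·114379890 ≡ 30059689·114379890 ≡ 97618002 (mod 148457619).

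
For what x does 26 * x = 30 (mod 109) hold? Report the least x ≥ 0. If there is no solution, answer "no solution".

First find gcd(26, 109):
109 = 4·26 + 5
26 = 5·5 + 1
5 = 5·1 + 0
gcd = 1, so a unique solution mod 109 exists.
Back-substitute for the Bézout coefficients:
1 = 26 − 5·5
1 = −5·109 + 21·26
So 26·(21) ≡ 1 (mod 109), giving 26⁻¹ ≡ 21.
x ≡ 26⁻¹·30 ≡ 21·30 ≡ 85 (mod 109).

85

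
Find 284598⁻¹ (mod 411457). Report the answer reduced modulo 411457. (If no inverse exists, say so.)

17868

Apply the Euclidean algorithm to 411457 and 284598:
411457 = 1·284598 + 126859
284598 = 2·126859 + 30880
126859 = 4·30880 + 3339
30880 = 9·3339 + 829
3339 = 4·829 + 23
829 = 36·23 + 1
23 = 23·1 + 0
gcd = 1, so the inverse exists. Back-substitute:
1 = 829 − 36·23
1 = −36·3339 + 145·829
1 = 145·30880 − 1341·3339
1 = −1341·126859 + 5509·30880
1 = 5509·284598 − 12359·126859
1 = −12359·411457 + 17868·284598
So 284598·17868 ≡ 1 (mod 411457).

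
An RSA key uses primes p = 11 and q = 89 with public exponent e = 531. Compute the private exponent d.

411

φ(n) = (p−1)(q−1) = 10·88 = 880.
Need d with 531·d ≡ 1 (mod 880). Apply the extended Euclidean algorithm:
880 = 1*531 + 349
531 = 1*349 + 182
349 = 1*182 + 167
182 = 1*167 + 15
167 = 11*15 + 2
15 = 7*2 + 1
2 = 2*1 + 0
Back-substitute:
1 = 15 − 7·2
1 = −7·167 + 78·15
1 = 78·182 − 85·167
1 = −85·349 + 163·182
1 = 163·531 − 248·349
1 = −248·880 + 411·531
So 531·411 ≡ 1 (mod 880), hence d = 411.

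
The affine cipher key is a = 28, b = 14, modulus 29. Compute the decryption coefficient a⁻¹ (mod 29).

Apply the Euclidean algorithm to 29 and 28:
29 = 1·28 + 1
28 = 28·1 + 0
gcd = 1, so the inverse exists. Back-substitute:
1 = 29 − 28
So 28·(-1) ≡ 1 (mod 29), and -1 ≡ 28 (mod 29).

28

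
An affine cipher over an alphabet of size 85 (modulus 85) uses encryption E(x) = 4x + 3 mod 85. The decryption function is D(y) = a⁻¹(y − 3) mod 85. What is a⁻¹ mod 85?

Apply the Euclidean algorithm to 85 and 4:
85 = 21×4 + 1
4 = 4×1 + 0
Since gcd(4, 85) = 1, back-substitute to write 1 as a combination:
1 = 85 − 21·4
So 4·(-21) ≡ 1 (mod 85), and -21 ≡ 64 (mod 85).

64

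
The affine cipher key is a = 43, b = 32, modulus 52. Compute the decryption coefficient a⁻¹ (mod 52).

23

Apply the Euclidean algorithm to 52 and 43:
52 = 1*43 + 9
43 = 4*9 + 7
9 = 1*7 + 2
7 = 3*2 + 1
2 = 2*1 + 0
gcd = 1, so the inverse exists. Back-substitute:
1 = 7 − 3·2
1 = −3·9 + 4·7
1 = 4·43 − 19·9
1 = −19·52 + 23·43
So 43·23 ≡ 1 (mod 52).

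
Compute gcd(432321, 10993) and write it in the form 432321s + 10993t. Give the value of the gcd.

1

Euclidean algorithm:
432321 = 39*10993 + 3594
10993 = 3*3594 + 211
3594 = 17*211 + 7
211 = 30*7 + 1
7 = 7*1 + 0
gcd(432321, 10993) = 1.
Working backward:
1 = 211 − 30·7
1 = −30·3594 + 511·211
1 = 511·10993 − 1563·3594
1 = −1563·432321 + 61468·10993
So 1 = (-1563)·432321 + (61468)·10993.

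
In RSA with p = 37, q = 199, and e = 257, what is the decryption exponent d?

φ(n) = (p−1)(q−1) = 36·198 = 7128.
Need d with 257·d ≡ 1 (mod 7128). Apply the extended Euclidean algorithm:
7128 = 27*257 + 189
257 = 1*189 + 68
189 = 2*68 + 53
68 = 1*53 + 15
53 = 3*15 + 8
15 = 1*8 + 7
8 = 1*7 + 1
7 = 7*1 + 0
Back-substitute:
1 = 8 − 7
1 = −15 + 2·8
1 = 2·53 − 7·15
1 = −7·68 + 9·53
1 = 9·189 − 25·68
1 = −25·257 + 34·189
1 = 34·7128 − 943·257
So 257·(-943) ≡ 1 (mod 7128), hence d ≡ -943 ≡ 6185 (mod 7128).

6185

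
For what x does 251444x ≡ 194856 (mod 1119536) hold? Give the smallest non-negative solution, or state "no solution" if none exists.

First find gcd(251444, 1119536):
1119536 = 4×251444 + 113760
251444 = 2×113760 + 23924
113760 = 4×23924 + 18064
23924 = 1×18064 + 5860
18064 = 3×5860 + 484
5860 = 12×484 + 52
484 = 9×52 + 16
52 = 3×16 + 4
16 = 4×4 + 0
gcd = 4 and 4 | 194856, so solutions exist. Divide through by 4: 62861x ≡ 48714 (mod 279884).
Now find 62861⁻¹ mod 279884:
279884 = 4*62861 + 28440
62861 = 2*28440 + 5981
28440 = 4*5981 + 4516
5981 = 1*4516 + 1465
4516 = 3*1465 + 121
1465 = 12*121 + 13
121 = 9*13 + 4
13 = 3*4 + 1
4 = 4*1 + 0
Back-substitute:
1 = 13 − 3·4
1 = −3·121 + 28·13
1 = 28·1465 − 339·121
1 = −339·4516 + 1045·1465
1 = 1045·5981 − 1384·4516
1 = −1384·28440 + 6581·5981
1 = 6581·62861 − 14546·28440
1 = −14546·279884 + 64765·62861
So 62861⁻¹ ≡ 64765 (mod 279884).
Then x ≡ 64765·48714 ≡ 109762 (mod 279884); the smallest non-negative solution is x = 109762.

109762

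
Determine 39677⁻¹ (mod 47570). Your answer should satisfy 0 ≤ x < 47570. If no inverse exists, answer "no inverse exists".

Extended Euclidean algorithm:
47570 = 1×39677 + 7893
39677 = 5×7893 + 212
7893 = 37×212 + 49
212 = 4×49 + 16
49 = 3×16 + 1
16 = 16×1 + 0
The gcd is 1. Working backward:
1 = 49 − 3·16
1 = −3·212 + 13·49
1 = 13·7893 − 484·212
1 = −484·39677 + 2433·7893
1 = 2433·47570 − 2917·39677
Thus 39677·(-2917) ≡ 1 (mod 47570); reducing, -2917 mod 47570 = 44653.

44653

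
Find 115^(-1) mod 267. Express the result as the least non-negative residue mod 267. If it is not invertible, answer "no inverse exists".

202

Run Euclid on (267, 115):
267 = 2×115 + 37
115 = 3×37 + 4
37 = 9×4 + 1
4 = 4×1 + 0
gcd = 1, so the inverse exists. Back-substitute:
1 = 37 − 9·4
1 = −9·115 + 28·37
1 = 28·267 − 65·115
So 115·(-65) ≡ 1 (mod 267), and -65 ≡ 202 (mod 267).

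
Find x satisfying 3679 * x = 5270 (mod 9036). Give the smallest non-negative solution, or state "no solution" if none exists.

8642

First find gcd(3679, 9036):
9036 = 2*3679 + 1678
3679 = 2*1678 + 323
1678 = 5*323 + 63
323 = 5*63 + 8
63 = 7*8 + 7
8 = 1*7 + 1
7 = 7*1 + 0
gcd = 1, so a unique solution mod 9036 exists.
Back-substitute for the Bézout coefficients:
1 = 8 − 7
1 = −63 + 8·8
1 = 8·323 − 41·63
1 = −41·1678 + 213·323
1 = 213·3679 − 467·1678
1 = −467·9036 + 1147·3679
So 3679·(1147) ≡ 1 (mod 9036), giving 3679⁻¹ ≡ 1147.
x ≡ 3679⁻¹·5270 ≡ 1147·5270 ≡ 8642 (mod 9036).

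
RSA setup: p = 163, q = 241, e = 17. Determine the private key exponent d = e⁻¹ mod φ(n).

φ(n) = (p−1)(q−1) = 162·240 = 38880.
Need d with 17·d ≡ 1 (mod 38880). Apply the extended Euclidean algorithm:
38880 = 2287·17 + 1
17 = 17·1 + 0
Back-substitute:
1 = 38880 − 2287·17
So 17·(-2287) ≡ 1 (mod 38880), hence d ≡ -2287 ≡ 36593 (mod 38880).

36593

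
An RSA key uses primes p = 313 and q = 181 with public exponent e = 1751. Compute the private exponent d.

φ(n) = (p−1)(q−1) = 312·180 = 56160.
Need d with 1751·d ≡ 1 (mod 56160). Apply the extended Euclidean algorithm:
56160 = 32·1751 + 128
1751 = 13·128 + 87
128 = 1·87 + 41
87 = 2·41 + 5
41 = 8·5 + 1
5 = 5·1 + 0
Back-substitute:
1 = 41 − 8·5
1 = −8·87 + 17·41
1 = 17·128 − 25·87
1 = −25·1751 + 342·128
1 = 342·56160 − 10969·1751
So 1751·(-10969) ≡ 1 (mod 56160), hence d ≡ -10969 ≡ 45191 (mod 56160).

45191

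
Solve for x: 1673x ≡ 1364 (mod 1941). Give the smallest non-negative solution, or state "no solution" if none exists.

First find gcd(1673, 1941):
1941 = 1×1673 + 268
1673 = 6×268 + 65
268 = 4×65 + 8
65 = 8×8 + 1
8 = 8×1 + 0
gcd = 1, so a unique solution mod 1941 exists.
Back-substitute for the Bézout coefficients:
1 = 65 − 8·8
1 = −8·268 + 33·65
1 = 33·1673 − 206·268
1 = −206·1941 + 239·1673
So 1673·(239) ≡ 1 (mod 1941), giving 1673⁻¹ ≡ 239.
x ≡ 1673⁻¹·1364 ≡ 239·1364 ≡ 1849 (mod 1941).

1849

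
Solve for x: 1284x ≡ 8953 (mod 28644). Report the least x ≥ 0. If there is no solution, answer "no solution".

gcd(1284, 28644):
28644 = 22·1284 + 396
1284 = 3·396 + 96
396 = 4·96 + 12
96 = 8·12 + 0
gcd = 12, but 12 ∤ 8953, so the congruence has no solution.

no solution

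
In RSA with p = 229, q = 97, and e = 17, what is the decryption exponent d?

19313

φ(n) = (p−1)(q−1) = 228·96 = 21888.
Need d with 17·d ≡ 1 (mod 21888). Apply the extended Euclidean algorithm:
21888 = 1287·17 + 9
17 = 1·9 + 8
9 = 1·8 + 1
8 = 8·1 + 0
Back-substitute:
1 = 9 − 8
1 = −17 + 2·9
1 = 2·21888 − 2575·17
So 17·(-2575) ≡ 1 (mod 21888), hence d ≡ -2575 ≡ 19313 (mod 21888).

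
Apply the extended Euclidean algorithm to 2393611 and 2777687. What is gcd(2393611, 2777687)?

11

Euclidean algorithm:
2777687 = 1·2393611 + 384076
2393611 = 6·384076 + 89155
384076 = 4·89155 + 27456
89155 = 3·27456 + 6787
27456 = 4·6787 + 308
6787 = 22·308 + 11
308 = 28·11 + 0
gcd(2393611, 2777687) = 11.
Working backward:
11 = 6787 − 22·308
11 = −22·27456 + 89·6787
11 = 89·89155 − 289·27456
11 = −289·384076 + 1245·89155
11 = 1245·2393611 − 7759·384076
11 = −7759·2777687 + 9004·2393611
So 11 = (-7759)·2777687 + (9004)·2393611.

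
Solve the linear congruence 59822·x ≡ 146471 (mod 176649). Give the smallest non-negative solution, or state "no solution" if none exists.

First find gcd(59822, 176649):
176649 = 2·59822 + 57005
59822 = 1·57005 + 2817
57005 = 20·2817 + 665
2817 = 4·665 + 157
665 = 4·157 + 37
157 = 4·37 + 9
37 = 4·9 + 1
9 = 9·1 + 0
gcd = 1, so a unique solution mod 176649 exists.
Back-substitute for the Bézout coefficients:
1 = 37 − 4·9
1 = −4·157 + 17·37
1 = 17·665 − 72·157
1 = −72·2817 + 305·665
1 = 305·57005 − 6172·2817
1 = −6172·59822 + 6477·57005
1 = 6477·176649 − 19126·59822
So 59822·(-19126) ≡ 1 (mod 176649), giving 59822⁻¹ ≡ 157523.
x ≡ 59822⁻¹·146471 ≡ 157523·146471 ≡ 72145 (mod 176649).

72145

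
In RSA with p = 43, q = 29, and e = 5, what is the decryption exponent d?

941

φ(n) = (p−1)(q−1) = 42·28 = 1176.
Need d with 5·d ≡ 1 (mod 1176). Apply the extended Euclidean algorithm:
1176 = 235·5 + 1
5 = 5·1 + 0
Back-substitute:
1 = 1176 − 235·5
So 5·(-235) ≡ 1 (mod 1176), hence d ≡ -235 ≡ 941 (mod 1176).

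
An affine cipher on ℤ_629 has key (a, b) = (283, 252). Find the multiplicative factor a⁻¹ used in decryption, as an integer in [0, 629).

609

Apply the Euclidean algorithm to 629 and 283:
629 = 2*283 + 63
283 = 4*63 + 31
63 = 2*31 + 1
31 = 31*1 + 0
gcd = 1, so the inverse exists. Back-substitute:
1 = 63 − 2·31
1 = −2·283 + 9·63
1 = 9·629 − 20·283
Hence 283⁻¹ ≡ -20 ≡ 609 (mod 629).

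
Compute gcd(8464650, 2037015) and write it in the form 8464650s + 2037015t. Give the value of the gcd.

Repeated division:
8464650 = 4·2037015 + 316590
2037015 = 6·316590 + 137475
316590 = 2·137475 + 41640
137475 = 3·41640 + 12555
41640 = 3·12555 + 3975
12555 = 3·3975 + 630
3975 = 6·630 + 195
630 = 3·195 + 45
195 = 4·45 + 15
45 = 3·15 + 0
gcd(8464650, 2037015) = 15.
Working backward:
15 = 195 − 4·45
15 = −4·630 + 13·195
15 = 13·3975 − 82·630
15 = −82·12555 + 259·3975
15 = 259·41640 − 859·12555
15 = −859·137475 + 2836·41640
15 = 2836·316590 − 6531·137475
15 = −6531·2037015 + 42022·316590
15 = 42022·8464650 − 174619·2037015
So 15 = (42022)·8464650 + (-174619)·2037015.

15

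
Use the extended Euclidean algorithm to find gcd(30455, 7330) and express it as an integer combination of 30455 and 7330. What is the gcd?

5

Euclidean algorithm:
30455 = 4·7330 + 1135
7330 = 6·1135 + 520
1135 = 2·520 + 95
520 = 5·95 + 45
95 = 2·45 + 5
45 = 9·5 + 0
gcd(30455, 7330) = 5.
Back-substituting:
5 = 95 − 2·45
5 = −2·520 + 11·95
5 = 11·1135 − 24·520
5 = −24·7330 + 155·1135
5 = 155·30455 − 644·7330
So 5 = (155)·30455 + (-644)·7330.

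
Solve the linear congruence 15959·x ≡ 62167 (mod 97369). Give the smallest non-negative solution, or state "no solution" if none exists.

43359

First find gcd(15959, 97369):
97369 = 6·15959 + 1615
15959 = 9·1615 + 1424
1615 = 1·1424 + 191
1424 = 7·191 + 87
191 = 2·87 + 17
87 = 5·17 + 2
17 = 8·2 + 1
2 = 2·1 + 0
gcd = 1, so a unique solution mod 97369 exists.
Back-substitute for the Bézout coefficients:
1 = 17 − 8·2
1 = −8·87 + 41·17
1 = 41·191 − 90·87
1 = −90·1424 + 671·191
1 = 671·1615 − 761·1424
1 = −761·15959 + 7520·1615
1 = 7520·97369 − 45881·15959
So 15959·(-45881) ≡ 1 (mod 97369), giving 15959⁻¹ ≡ 51488.
x ≡ 15959⁻¹·62167 ≡ 51488·62167 ≡ 43359 (mod 97369).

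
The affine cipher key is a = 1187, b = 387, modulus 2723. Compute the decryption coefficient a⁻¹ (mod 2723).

gcd(2723, 1187) by repeated division:
2723 = 2×1187 + 349
1187 = 3×349 + 140
349 = 2×140 + 69
140 = 2×69 + 2
69 = 34×2 + 1
2 = 2×1 + 0
Since gcd(1187, 2723) = 1, back-substitute to write 1 as a combination:
1 = 69 − 34·2
1 = −34·140 + 69·69
1 = 69·349 − 172·140
1 = −172·1187 + 585·349
1 = 585·2723 − 1342·1187
So 1187·(-1342) ≡ 1 (mod 2723), and -1342 ≡ 1381 (mod 2723).

1381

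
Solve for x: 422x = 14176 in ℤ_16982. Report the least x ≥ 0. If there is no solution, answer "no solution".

7760

First find gcd(422, 16982):
16982 = 40·422 + 102
422 = 4·102 + 14
102 = 7·14 + 4
14 = 3·4 + 2
4 = 2·2 + 0
gcd = 2 and 2 | 14176, so solutions exist. Divide through by 2: 211x ≡ 7088 (mod 8491).
Now find 211⁻¹ mod 8491:
8491 = 40·211 + 51
211 = 4·51 + 7
51 = 7·7 + 2
7 = 3·2 + 1
2 = 2·1 + 0
Back-substitute:
1 = 7 − 3·2
1 = −3·51 + 22·7
1 = 22·211 − 91·51
1 = −91·8491 + 3662·211
So 211⁻¹ ≡ 3662 (mod 8491).
Then x ≡ 3662·7088 ≡ 7760 (mod 8491); the smallest non-negative solution is x = 7760.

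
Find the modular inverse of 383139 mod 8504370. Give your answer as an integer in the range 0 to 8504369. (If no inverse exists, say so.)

Euclidean algorithm on 8504370, 383139:
8504370 = 22×383139 + 75312
383139 = 5×75312 + 6579
75312 = 11×6579 + 2943
6579 = 2×2943 + 693
2943 = 4×693 + 171
693 = 4×171 + 9
171 = 19×9 + 0
The gcd is 9, not 1, hence no inverse exists.

no inverse exists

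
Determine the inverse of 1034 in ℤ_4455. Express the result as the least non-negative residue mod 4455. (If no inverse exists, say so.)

no inverse exists

Compute gcd(1034, 4455):
4455 = 4×1034 + 319
1034 = 3×319 + 77
319 = 4×77 + 11
77 = 7×11 + 0
gcd(1034, 4455) = 11 ≠ 1, so 1034 has no multiplicative inverse modulo 4455.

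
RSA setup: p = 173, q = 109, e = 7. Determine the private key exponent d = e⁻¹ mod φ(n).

φ(n) = (p−1)(q−1) = 172·108 = 18576.
Need d with 7·d ≡ 1 (mod 18576). Apply the extended Euclidean algorithm:
18576 = 2653·7 + 5
7 = 1·5 + 2
5 = 2·2 + 1
2 = 2·1 + 0
Back-substitute:
1 = 5 − 2·2
1 = −2·7 + 3·5
1 = 3·18576 − 7961·7
So 7·(-7961) ≡ 1 (mod 18576), hence d ≡ -7961 ≡ 10615 (mod 18576).

10615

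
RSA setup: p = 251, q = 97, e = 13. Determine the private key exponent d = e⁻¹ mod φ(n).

11077

φ(n) = (p−1)(q−1) = 250·96 = 24000.
Need d with 13·d ≡ 1 (mod 24000). Apply the extended Euclidean algorithm:
24000 = 1846·13 + 2
13 = 6·2 + 1
2 = 2·1 + 0
Back-substitute:
1 = 13 − 6·2
1 = −6·24000 + 11077·13
So 13·11077 ≡ 1 (mod 24000), hence d = 11077.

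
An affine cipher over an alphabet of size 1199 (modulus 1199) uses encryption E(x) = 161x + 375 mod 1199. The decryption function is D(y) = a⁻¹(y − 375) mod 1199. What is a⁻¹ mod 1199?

283

Run Euclid on (1199, 161):
1199 = 7·161 + 72
161 = 2·72 + 17
72 = 4·17 + 4
17 = 4·4 + 1
4 = 4·1 + 0
gcd = 1, so the inverse exists. Back-substitute:
1 = 17 − 4·4
1 = −4·72 + 17·17
1 = 17·161 − 38·72
1 = −38·1199 + 283·161
So 161·283 ≡ 1 (mod 1199).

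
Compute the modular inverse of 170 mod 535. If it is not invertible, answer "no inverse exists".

no inverse exists

Compute gcd(170, 535):
535 = 3×170 + 25
170 = 6×25 + 20
25 = 1×20 + 5
20 = 4×5 + 0
The gcd is 5, not 1, hence no inverse exists.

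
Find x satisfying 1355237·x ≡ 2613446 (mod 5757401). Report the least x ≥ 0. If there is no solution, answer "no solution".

gcd(1355237, 5757401):
5757401 = 4·1355237 + 336453
1355237 = 4·336453 + 9425
336453 = 35·9425 + 6578
9425 = 1·6578 + 2847
6578 = 2·2847 + 884
2847 = 3·884 + 195
884 = 4·195 + 104
195 = 1·104 + 91
104 = 1·91 + 13
91 = 7·13 + 0
gcd = 13, but 13 ∤ 2613446, so the congruence has no solution.

no solution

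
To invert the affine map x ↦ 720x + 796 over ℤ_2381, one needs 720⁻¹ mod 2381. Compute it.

Extended Euclidean algorithm:
2381 = 3*720 + 221
720 = 3*221 + 57
221 = 3*57 + 50
57 = 1*50 + 7
50 = 7*7 + 1
7 = 7*1 + 0
gcd = 1, so the inverse exists. Back-substitute:
1 = 50 − 7·7
1 = −7·57 + 8·50
1 = 8·221 − 31·57
1 = −31·720 + 101·221
1 = 101·2381 − 334·720
Hence 720⁻¹ ≡ -334 ≡ 2047 (mod 2381).

2047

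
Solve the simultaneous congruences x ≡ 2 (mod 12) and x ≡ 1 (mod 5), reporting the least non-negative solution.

26

Write x = 2 + 12·k. Then 12·k ≡ 1 − 2 ≡ 4 (mod 5).
Need 12⁻¹ mod 5. Extended Euclid on (5, 2):
5 = 2*2 + 1
2 = 2*1 + 0
Back-substitute:
1 = 5 − 2·2
12⁻¹ ≡ 3 (mod 5), so k ≡ 3·4 ≡ 2 (mod 5).
x = 2 + 12·2 = 26.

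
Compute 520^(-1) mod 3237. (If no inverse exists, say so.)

no inverse exists

Compute gcd(520, 3237):
3237 = 6×520 + 117
520 = 4×117 + 52
117 = 2×52 + 13
52 = 4×13 + 0
The gcd is 13, not 1, hence no inverse exists.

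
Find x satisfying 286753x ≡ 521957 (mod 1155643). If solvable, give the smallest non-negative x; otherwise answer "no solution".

First find gcd(286753, 1155643):
1155643 = 4*286753 + 8631
286753 = 33*8631 + 1930
8631 = 4*1930 + 911
1930 = 2*911 + 108
911 = 8*108 + 47
108 = 2*47 + 14
47 = 3*14 + 5
14 = 2*5 + 4
5 = 1*4 + 1
4 = 4*1 + 0
gcd = 1, so a unique solution mod 1155643 exists.
Back-substitute for the Bézout coefficients:
1 = 5 − 4
1 = −14 + 3·5
1 = 3·47 − 10·14
1 = −10·108 + 23·47
1 = 23·911 − 194·108
1 = −194·1930 + 411·911
1 = 411·8631 − 1838·1930
1 = −1838·286753 + 61065·8631
1 = 61065·1155643 − 246098·286753
So 286753·(-246098) ≡ 1 (mod 1155643), giving 286753⁻¹ ≡ 909545.
x ≡ 286753⁻¹·521957 ≡ 909545·521957 ≡ 612593 (mod 1155643).

612593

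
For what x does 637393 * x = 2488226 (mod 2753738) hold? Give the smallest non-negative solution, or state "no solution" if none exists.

1148810

First find gcd(637393, 2753738):
2753738 = 4*637393 + 204166
637393 = 3*204166 + 24895
204166 = 8*24895 + 5006
24895 = 4*5006 + 4871
5006 = 1*4871 + 135
4871 = 36*135 + 11
135 = 12*11 + 3
11 = 3*3 + 2
3 = 1*2 + 1
2 = 2*1 + 0
gcd = 1, so a unique solution mod 2753738 exists.
Back-substitute for the Bézout coefficients:
1 = 3 − 2
1 = −11 + 4·3
1 = 4·135 − 49·11
1 = −49·4871 + 1768·135
1 = 1768·5006 − 1817·4871
1 = −1817·24895 + 9036·5006
1 = 9036·204166 − 74105·24895
1 = −74105·637393 + 231351·204166
1 = 231351·2753738 − 999509·637393
So 637393·(-999509) ≡ 1 (mod 2753738), giving 637393⁻¹ ≡ 1754229.
x ≡ 637393⁻¹·2488226 ≡ 1754229·2488226 ≡ 1148810 (mod 2753738).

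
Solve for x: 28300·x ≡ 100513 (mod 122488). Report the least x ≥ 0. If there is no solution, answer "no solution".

gcd(28300, 122488):
122488 = 4×28300 + 9288
28300 = 3×9288 + 436
9288 = 21×436 + 132
436 = 3×132 + 40
132 = 3×40 + 12
40 = 3×12 + 4
12 = 3×4 + 0
gcd = 4, but 4 ∤ 100513, so the congruence has no solution.

no solution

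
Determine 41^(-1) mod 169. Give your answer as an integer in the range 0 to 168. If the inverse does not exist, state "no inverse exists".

33

Run Euclid on (169, 41):
169 = 4*41 + 5
41 = 8*5 + 1
5 = 5*1 + 0
The gcd is 1. Working backward:
1 = 41 − 8·5
1 = −8·169 + 33·41
So 41·33 ≡ 1 (mod 169).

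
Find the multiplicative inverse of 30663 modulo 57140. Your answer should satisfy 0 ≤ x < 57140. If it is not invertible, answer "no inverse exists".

Apply the Euclidean algorithm to 57140 and 30663:
57140 = 1·30663 + 26477
30663 = 1·26477 + 4186
26477 = 6·4186 + 1361
4186 = 3·1361 + 103
1361 = 13·103 + 22
103 = 4·22 + 15
22 = 1·15 + 7
15 = 2·7 + 1
7 = 7·1 + 0
Since gcd(30663, 57140) = 1, back-substitute to write 1 as a combination:
1 = 15 − 2·7
1 = −2·22 + 3·15
1 = 3·103 − 14·22
1 = −14·1361 + 185·103
1 = 185·4186 − 569·1361
1 = −569·26477 + 3599·4186
1 = 3599·30663 − 4168·26477
1 = −4168·57140 + 7767·30663
So 30663·7767 ≡ 1 (mod 57140).

7767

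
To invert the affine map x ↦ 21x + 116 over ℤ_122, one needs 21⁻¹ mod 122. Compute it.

93

gcd(122, 21) by repeated division:
122 = 5*21 + 17
21 = 1*17 + 4
17 = 4*4 + 1
4 = 4*1 + 0
Since gcd(21, 122) = 1, back-substitute to write 1 as a combination:
1 = 17 − 4·4
1 = −4·21 + 5·17
1 = 5·122 − 29·21
Thus 21·(-29) ≡ 1 (mod 122); reducing, -29 mod 122 = 93.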